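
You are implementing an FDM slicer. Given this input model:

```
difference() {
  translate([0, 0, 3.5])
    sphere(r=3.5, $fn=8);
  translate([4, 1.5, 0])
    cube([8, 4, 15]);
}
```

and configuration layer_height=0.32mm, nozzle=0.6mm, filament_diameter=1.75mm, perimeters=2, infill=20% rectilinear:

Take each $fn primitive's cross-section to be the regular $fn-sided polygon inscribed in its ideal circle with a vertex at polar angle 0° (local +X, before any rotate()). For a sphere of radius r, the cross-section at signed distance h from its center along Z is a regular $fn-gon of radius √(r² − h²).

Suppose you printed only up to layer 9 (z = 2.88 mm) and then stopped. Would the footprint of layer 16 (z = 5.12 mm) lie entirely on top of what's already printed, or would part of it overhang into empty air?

entirely on top

Compare the two slices. At z = 2.88: the r=3.5 sphere contributes a regular 8-gon of circumradius √(3.5²−0.62²) = 3.445 (area = (8/2)·3.445²·sin(360°/8) = 33.56 mm²); the cube at (4, 1.5) is present — its section is the full 8×4 rectangle (area 32.00 mm²); After the difference (first − rest): starting from the r=3.5 sphere (33.56 mm²), the 8×4 cube at (4, 1.5) misses the remaining region (no effect) — area = 33.56 mm². At z = 5.12: the r=3.5 sphere slices to a regular 8-gon of circumradius 3.103 (√(r²−h²) with h=1.62 from center) (area = (8/2)·3.103²·sin(360°/8) = 27.23 mm²); the 8×4 cube at (4, 1.5) contributes its full rectangle (area 32.00 mm²); Taking the first minus the rest: starting from the r=3.5 sphere (27.23 mm²), the 8×4 cube at (4, 1.5) misses the remaining region (no effect) — area = 27.23 mm². Checking containment: the cross-section at z = 5.12 is a subset of the cross-section at z = 2.88.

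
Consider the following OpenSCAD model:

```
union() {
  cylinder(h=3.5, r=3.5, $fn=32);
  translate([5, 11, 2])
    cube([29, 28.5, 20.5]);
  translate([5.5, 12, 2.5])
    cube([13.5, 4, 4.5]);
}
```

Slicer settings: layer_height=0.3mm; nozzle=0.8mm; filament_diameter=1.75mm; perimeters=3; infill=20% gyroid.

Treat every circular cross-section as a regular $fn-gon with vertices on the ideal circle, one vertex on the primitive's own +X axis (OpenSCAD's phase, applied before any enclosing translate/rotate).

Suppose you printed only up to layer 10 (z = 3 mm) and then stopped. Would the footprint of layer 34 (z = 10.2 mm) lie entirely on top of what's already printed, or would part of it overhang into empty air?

entirely on top

Compare the two slices. At z = 3: the cylinder: section is a regular 32-gon, circumradius r=3.5 (area = (32/2)·3.500²·sin(360°/32) = 38.24 mm²); the cube at (5, 11) (footprint 29×28.5) is included at this height (area 826.50 mm²); the cube at (5.5, 12) (footprint 13.5×4) is included at this height (area 54.00 mm²); Combining (union): the regions partially overlap — summed areas 918.74 mm² minus the doubly-counted overlap 54.00 mm² gives 864.74 mm² — area = 864.74 mm². At z = 10.2: the cylinder is not intersected at this z (z outside [0, 3.5]); the cube at (5, 11) is present — its section is the full 29×28.5 rectangle (area 826.50 mm²); the cube at (5.5, 12) is absent (z outside [2.5, 7]); Combining (union): only the 29×28.5 cube at (5, 11) is present, so the union is just that shape — area = 826.50 mm². Checking containment: the cross-section at z = 10.2 is a subset of the cross-section at z = 3.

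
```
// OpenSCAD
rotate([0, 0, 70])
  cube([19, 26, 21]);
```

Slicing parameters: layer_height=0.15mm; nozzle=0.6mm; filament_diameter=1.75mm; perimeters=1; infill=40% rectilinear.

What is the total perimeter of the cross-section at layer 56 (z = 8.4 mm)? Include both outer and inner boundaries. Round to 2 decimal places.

90.00 mm

At z = 8.4 mm: the cube is present — its section is the full 19×26 rectangle (perimeter 90.00 mm); (whole slice rotated 70° about Z — lengths, areas and connectivity unchanged). Overall, the cross-section is a single solid region. Total boundary length (outer) = 90.00 mm.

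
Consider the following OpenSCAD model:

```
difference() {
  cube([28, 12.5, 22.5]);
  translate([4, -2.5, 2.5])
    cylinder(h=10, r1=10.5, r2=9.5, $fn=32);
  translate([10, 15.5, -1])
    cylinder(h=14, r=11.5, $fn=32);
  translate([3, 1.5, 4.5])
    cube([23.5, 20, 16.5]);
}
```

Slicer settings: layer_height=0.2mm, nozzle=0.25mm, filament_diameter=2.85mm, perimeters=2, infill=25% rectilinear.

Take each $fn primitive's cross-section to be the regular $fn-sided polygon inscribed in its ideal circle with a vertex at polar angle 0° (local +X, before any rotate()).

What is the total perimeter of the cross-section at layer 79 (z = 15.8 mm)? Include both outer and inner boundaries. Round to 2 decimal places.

At z = 15.8 mm: the cube is present — its section is the full 28×12.5 rectangle (perimeter 81.00 mm); the cone at (4, -2.5) is absent (z outside [2.5, 12.5]); the cylinder at (10, 15.5) does not reach this height (z outside [-1, 13]); the 23.5×20 cube at (3, 1.5) contributes its full rectangle (perimeter 87.00 mm); Taking the first minus the rest: starting from the 28×12.5 cube, the 23.5×20 cube at (3, 1.5) partially overlaps it — only the 258.50 mm² overlap (of its 470.00 mm²) is removed, clipping the outline — boundary = 103.00 mm. Overall, the cross-section is a single solid region. Total boundary length (outer) = 103.00 mm.

103.00 mm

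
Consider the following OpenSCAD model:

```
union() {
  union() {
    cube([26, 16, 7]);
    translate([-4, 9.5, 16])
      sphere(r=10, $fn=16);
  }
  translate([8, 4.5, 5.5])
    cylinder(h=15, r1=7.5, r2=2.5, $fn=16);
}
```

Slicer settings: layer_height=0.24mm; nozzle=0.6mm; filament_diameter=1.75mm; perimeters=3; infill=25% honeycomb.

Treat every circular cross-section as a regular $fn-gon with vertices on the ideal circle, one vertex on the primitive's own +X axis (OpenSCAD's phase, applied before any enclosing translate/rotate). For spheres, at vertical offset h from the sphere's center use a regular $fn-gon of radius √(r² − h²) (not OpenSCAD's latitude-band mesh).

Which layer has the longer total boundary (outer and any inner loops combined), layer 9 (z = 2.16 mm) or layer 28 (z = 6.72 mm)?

Layer 9 (z = 2.16): the cube (footprint 26×16) is included at this height (perimeter 84.00 mm); the sphere at (-4, 9.5) is absent (|z−center|=13.840 > r=10); Merging all regions: only the 26×16 cube is present, so the union is just that shape — boundary = 84.00 mm; the cone at (8, 4.5) does not reach this height (z outside [5.5, 20.5]); Taking the union: only that combined region is present, so the union is just that shape — boundary = 84.00 mm. So its perimeter = 84.00 mm. Layer 28 (z = 6.72): the 26×16 cube contributes its full rectangle (perimeter 84.00 mm); the r=10 sphere at (-4, 9.5) contributes a regular 16-gon of circumradius √(10²−9.28²) = 3.726 (perimeter = 2·16·3.726·sin(180°/16) = 23.26 mm); Taking the union: the 2 present regions are separate (no shared area or edge), so areas and boundary lengths simply add and each stays a separate island — boundary = 107.26 mm; the cone at (8, 4.5) contributes a regular 16-gon of circumradius 7.093 (interpolated between r1=7.5 and r2=2.5 at t=0.081) (perimeter = 2·16·7.093·sin(180°/16) = 44.28 mm); Merging all regions: the regions partially overlap (shared area 135.34 mm²), so the edge portions inside another operand are dropped and the merged outline is re-measured after clipping — boundary = 108.85 mm. So its perimeter = 108.85 mm. Layer 28 is larger (108.85 vs 84.00 mm).

layer 28 (z = 6.72 mm)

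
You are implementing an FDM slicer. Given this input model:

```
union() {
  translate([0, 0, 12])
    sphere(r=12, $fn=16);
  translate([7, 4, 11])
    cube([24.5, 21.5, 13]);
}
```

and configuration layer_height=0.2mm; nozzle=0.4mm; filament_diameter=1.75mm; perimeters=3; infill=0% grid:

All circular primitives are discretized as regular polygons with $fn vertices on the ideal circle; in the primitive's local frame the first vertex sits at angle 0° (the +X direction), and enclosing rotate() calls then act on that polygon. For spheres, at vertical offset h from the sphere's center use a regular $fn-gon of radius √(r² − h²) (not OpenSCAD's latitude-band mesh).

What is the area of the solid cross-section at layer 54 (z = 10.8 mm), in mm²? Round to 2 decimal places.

At z = 10.8 mm: the r=12 sphere slices to a regular 16-gon of circumradius 11.940 (√(r²−h²) with h=1.2 from center) (area = (16/2)·11.940²·sin(360°/16) = 436.44 mm²); the cube at (7, 4) is not intersected at this z (z outside [11, 24]); Combining (union): only the r=12 sphere is present, so the union is just that shape — area = 436.44 mm². Overall, the cross-section is a single solid region. Net area = 436.44 mm².

436.44 mm²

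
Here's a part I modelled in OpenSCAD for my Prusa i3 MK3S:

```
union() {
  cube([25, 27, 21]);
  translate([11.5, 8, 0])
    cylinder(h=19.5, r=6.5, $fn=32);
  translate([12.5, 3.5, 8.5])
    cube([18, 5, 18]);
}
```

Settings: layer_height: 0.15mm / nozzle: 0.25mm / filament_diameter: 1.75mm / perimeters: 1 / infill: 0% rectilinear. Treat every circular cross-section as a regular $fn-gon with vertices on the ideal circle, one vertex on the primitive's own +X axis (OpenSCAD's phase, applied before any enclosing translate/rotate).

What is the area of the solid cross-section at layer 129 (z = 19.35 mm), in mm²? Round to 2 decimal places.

702.50 mm²

At z = 19.35 mm: the cube is present — its section is the full 25×27 rectangle (area 675.00 mm²); the r=6.5 cylinder at (11.5, 8) contributes a regular 32-gon of circumradius 6.5 (area = (32/2)·6.500²·sin(360°/32) = 131.88 mm²); the cube at (12.5, 3.5) is present — its section is the full 18×5 rectangle (area 90.00 mm²); Combining (union): the regions partially overlap — summed areas 896.88 mm² minus the doubly-counted overlap 194.38 mm² gives 702.50 mm² — area = 702.50 mm². Overall, the cross-section is a single solid region. Net area = 702.50 mm².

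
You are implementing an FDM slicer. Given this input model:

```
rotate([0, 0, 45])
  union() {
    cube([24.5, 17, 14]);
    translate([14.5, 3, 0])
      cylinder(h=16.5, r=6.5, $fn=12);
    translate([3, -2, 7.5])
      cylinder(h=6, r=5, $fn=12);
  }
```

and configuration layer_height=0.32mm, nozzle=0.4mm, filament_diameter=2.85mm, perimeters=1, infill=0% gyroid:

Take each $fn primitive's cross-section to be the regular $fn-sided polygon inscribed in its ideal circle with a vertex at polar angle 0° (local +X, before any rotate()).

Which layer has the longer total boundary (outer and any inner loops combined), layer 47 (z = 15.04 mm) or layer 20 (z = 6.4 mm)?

layer 20 (z = 6.4 mm)

Layer 47 (z = 15.04): the cube is absent (z outside [0, 14]); the r=6.5 cylinder at (14.5, 3) contributes a regular 12-gon of circumradius 6.5 (perimeter = 2·12·6.500·sin(180°/12) = 40.38 mm); the cylinder at (3, -2) is absent (z outside [7.5, 13.5]); Merging all regions: only the r=6.5 cylinder at (14.5, 3) is present, so the union is just that shape — boundary = 40.38 mm; (whole slice rotated 45° about Z — lengths, areas and connectivity unchanged). So its perimeter = 40.38 mm. Layer 20 (z = 6.4): the cube (footprint 24.5×17) is included at this height (perimeter 83.00 mm); the r=6.5 cylinder at (14.5, 3) contributes a regular 12-gon of circumradius 6.5 (perimeter = 2·12·6.500·sin(180°/12) = 40.38 mm); the cylinder at (3, -2) is not intersected at this z (z outside [7.5, 13.5]); Taking the union: the regions partially overlap (shared area 99.96 mm²), so the edge portions inside another operand are dropped and the merged outline is re-measured after clipping — boundary = 85.58 mm; (whole slice rotated 45° about Z — lengths, areas and connectivity unchanged). So its perimeter = 85.58 mm. Layer 20 is larger (85.58 vs 40.38 mm).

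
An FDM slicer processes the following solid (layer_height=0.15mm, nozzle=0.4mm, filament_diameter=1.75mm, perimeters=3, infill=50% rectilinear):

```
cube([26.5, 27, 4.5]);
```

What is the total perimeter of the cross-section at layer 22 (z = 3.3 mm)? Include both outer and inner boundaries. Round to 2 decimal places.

107.00 mm

At z = 3.3 mm: the cube (footprint 26.5×27) is included at this height (perimeter 107.00 mm). Overall, the cross-section is a single solid region. Total boundary length (outer) = 107.00 mm.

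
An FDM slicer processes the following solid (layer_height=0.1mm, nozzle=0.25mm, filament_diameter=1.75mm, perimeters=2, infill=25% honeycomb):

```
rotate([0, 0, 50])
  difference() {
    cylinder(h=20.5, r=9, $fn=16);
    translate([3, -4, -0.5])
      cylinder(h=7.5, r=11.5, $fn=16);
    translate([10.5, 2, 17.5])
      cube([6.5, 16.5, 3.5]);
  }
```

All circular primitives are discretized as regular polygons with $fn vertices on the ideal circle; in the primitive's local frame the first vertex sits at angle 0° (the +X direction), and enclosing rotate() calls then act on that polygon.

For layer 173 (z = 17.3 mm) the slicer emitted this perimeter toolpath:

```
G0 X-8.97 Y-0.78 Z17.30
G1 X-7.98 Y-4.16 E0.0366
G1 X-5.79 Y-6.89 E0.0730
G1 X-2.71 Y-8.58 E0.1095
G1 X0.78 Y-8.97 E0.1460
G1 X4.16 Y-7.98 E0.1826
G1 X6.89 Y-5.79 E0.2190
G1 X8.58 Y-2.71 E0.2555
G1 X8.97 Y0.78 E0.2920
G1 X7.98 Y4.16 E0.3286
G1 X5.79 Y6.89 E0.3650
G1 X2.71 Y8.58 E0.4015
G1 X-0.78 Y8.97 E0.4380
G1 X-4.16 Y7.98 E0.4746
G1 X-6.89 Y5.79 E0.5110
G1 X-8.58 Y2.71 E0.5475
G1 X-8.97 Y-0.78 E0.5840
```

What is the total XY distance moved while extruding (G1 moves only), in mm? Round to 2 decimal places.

Sum the Euclidean lengths of each G1 segment: total = 56.19 mm.

56.19 mm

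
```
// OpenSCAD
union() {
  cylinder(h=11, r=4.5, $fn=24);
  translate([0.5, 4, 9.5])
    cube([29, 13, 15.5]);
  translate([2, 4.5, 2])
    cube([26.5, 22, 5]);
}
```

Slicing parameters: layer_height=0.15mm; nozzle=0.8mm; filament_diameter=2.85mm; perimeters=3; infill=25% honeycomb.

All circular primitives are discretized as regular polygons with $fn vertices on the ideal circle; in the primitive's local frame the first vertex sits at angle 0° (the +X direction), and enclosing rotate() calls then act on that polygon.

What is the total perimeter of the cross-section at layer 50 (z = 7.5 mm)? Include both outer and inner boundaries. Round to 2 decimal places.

At z = 7.5 mm: the r=4.5 cylinder gives a regular 24-gon of circumradius 4.5 (constant along its height) (perimeter = 2·24·4.500·sin(180°/24) = 28.19 mm); the cube at (0.5, 4) is not intersected at this z (z outside [9.5, 25]); the cube at (2, 4.5) is not intersected at this z (z outside [2, 7]); Merging all regions: only the r=4.5 cylinder is present, so the union is just that shape — boundary = 28.19 mm. Overall, the cross-section is a single solid region. Total boundary length (outer) = 28.19 mm.

28.19 mm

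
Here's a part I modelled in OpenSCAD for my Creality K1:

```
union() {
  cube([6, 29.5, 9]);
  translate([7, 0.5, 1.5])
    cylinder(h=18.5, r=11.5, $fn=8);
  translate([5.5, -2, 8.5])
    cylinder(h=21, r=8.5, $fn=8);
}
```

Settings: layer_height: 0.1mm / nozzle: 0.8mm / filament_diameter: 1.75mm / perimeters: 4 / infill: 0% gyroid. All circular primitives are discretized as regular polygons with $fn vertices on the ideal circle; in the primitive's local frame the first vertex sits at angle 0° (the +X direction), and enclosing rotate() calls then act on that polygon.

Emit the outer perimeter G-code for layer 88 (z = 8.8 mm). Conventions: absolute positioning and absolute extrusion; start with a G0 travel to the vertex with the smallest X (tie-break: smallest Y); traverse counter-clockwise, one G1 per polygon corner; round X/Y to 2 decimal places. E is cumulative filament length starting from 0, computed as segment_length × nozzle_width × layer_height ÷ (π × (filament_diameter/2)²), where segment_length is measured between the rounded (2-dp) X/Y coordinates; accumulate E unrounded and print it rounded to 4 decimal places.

At z = 8.8 mm: the cube is present — its section is the full 6×29.5 rectangle; the r=11.5 cylinder at (7, 0.5) contributes a regular 8-gon of circumradius 11.5; the cylinder at (5.5, -2): section is a regular 8-gon, circumradius r=8.5; Merging all regions: the regions partially overlap (shared area 265.67 mm²), so overlapping operands fuse into one piece — 1 connected region. The outline is a single polygon with 16 vertices. Extrusion per mm of travel: 0.8 × 0.1 / (π × 0.875²) = 0.033260. Accumulating E over each segment gives final E = 3.6026.

G0 X-4.50 Y0.50 Z8.80
G1 X-1.13 Y-7.63 E0.2927
G1 X-0.57 Y-7.86 E0.3129
G1 X-0.51 Y-8.01 E0.3182
G1 X5.50 Y-10.50 E0.5346
G1 X5.65 Y-10.44 E0.5400
G1 X7.00 Y-11.00 E0.5886
G1 X15.13 Y-7.63 E0.8813
G1 X18.50 Y0.50 E1.1740
G1 X15.13 Y8.63 E1.4667
G1 X7.00 Y12.00 E1.7594
G1 X6.00 Y11.59 E1.7954
G1 X6.00 Y29.50 E2.3911
G1 X0.00 Y29.50 E2.5906
G1 X0.00 Y9.10 E3.2691
G1 X-1.13 Y8.63 E3.3098
G1 X-4.50 Y0.50 E3.6026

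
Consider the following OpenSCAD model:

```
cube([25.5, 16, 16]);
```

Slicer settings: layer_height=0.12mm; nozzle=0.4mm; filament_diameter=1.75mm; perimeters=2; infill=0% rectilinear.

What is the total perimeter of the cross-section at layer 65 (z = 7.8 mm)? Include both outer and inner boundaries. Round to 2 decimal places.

83.00 mm

At z = 7.8 mm: the 25.5×16 cube contributes its full rectangle (perimeter 83.00 mm). Overall, the cross-section is a single solid region. Total boundary length (outer) = 83.00 mm.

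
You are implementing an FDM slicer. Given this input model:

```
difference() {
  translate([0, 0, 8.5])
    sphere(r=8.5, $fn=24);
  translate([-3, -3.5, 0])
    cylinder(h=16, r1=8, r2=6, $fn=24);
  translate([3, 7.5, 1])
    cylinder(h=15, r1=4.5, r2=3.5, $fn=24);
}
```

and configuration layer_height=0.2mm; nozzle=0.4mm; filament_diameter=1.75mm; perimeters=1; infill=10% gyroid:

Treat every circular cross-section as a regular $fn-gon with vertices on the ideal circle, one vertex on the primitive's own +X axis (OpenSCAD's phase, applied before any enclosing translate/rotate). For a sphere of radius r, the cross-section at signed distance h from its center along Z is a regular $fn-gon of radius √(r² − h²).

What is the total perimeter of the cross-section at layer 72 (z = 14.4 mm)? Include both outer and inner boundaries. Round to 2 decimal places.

At z = 14.4 mm: the r=8.5 sphere slices to a regular 24-gon of circumradius 6.119 (√(r²−h²) with h=5.9 from center) (perimeter = 2·24·6.119·sin(180°/24) = 38.34 mm); the cone at (-3, -3.5): at t=0.900 of its height the radius interpolates to r₁+(r₂−r₁)t = 6.200, giving a regular 24-gon of that circumradius (perimeter = 2·24·6.200·sin(180°/24) = 38.84 mm); the cone at (3, 7.5) contributes a regular 24-gon of circumradius 3.607 (interpolated between r1=4.5 and r2=3.5 at t=0.893) (perimeter = 2·24·3.607·sin(180°/24) = 22.60 mm); After the difference (first − rest): starting from the r=8.5 sphere, the cone at (-3, -3.5) partially overlaps it — only the 62.73 mm² overlap (of its 119.39 mm²) is removed, clipping the outline; the cone at (3, 7.5) partially overlaps it — only the 5.51 mm² overlap (of its 40.40 mm²) is removed, clipping the outline — boundary = 38.56 mm. Overall, the cross-section is a single solid region. Total boundary length (outer) = 38.56 mm.

38.56 mm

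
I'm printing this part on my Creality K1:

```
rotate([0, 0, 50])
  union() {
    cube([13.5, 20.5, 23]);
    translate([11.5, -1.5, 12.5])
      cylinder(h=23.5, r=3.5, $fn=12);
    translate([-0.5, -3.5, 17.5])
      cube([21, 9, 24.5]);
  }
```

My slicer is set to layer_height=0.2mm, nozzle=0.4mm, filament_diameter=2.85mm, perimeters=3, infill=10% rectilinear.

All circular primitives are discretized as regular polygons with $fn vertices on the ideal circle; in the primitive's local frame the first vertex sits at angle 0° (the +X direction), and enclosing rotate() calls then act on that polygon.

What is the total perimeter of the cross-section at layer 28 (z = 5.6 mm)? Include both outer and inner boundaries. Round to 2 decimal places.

68.00 mm

At z = 5.6 mm: the 13.5×20.5 cube contributes its full rectangle (perimeter 68.00 mm); the cylinder at (11.5, -1.5) does not reach this height (z outside [12.5, 36]); the cube at (-0.5, -3.5) does not reach this height (z outside [17.5, 42]); Merging all regions: only the 13.5×20.5 cube is present, so the union is just that shape — boundary = 68.00 mm; (whole slice rotated 50° about Z — lengths, areas and connectivity unchanged). Overall, the cross-section is a single solid region. Total boundary length (outer) = 68.00 mm.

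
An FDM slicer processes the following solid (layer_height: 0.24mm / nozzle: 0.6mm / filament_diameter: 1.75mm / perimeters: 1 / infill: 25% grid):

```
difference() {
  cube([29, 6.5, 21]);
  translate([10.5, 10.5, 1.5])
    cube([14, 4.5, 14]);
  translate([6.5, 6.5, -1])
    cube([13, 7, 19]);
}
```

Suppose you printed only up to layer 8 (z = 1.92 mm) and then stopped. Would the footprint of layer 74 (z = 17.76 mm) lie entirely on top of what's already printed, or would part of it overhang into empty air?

Compare the two slices. At z = 1.92: the 29×6.5 cube contributes its full rectangle (area 188.50 mm²); the cube at (10.5, 10.5) (footprint 14×4.5) is included at this height (area 63.00 mm²); the cube at (6.5, 6.5) (footprint 13×7) is included at this height (area 91.00 mm²); Taking the first minus the rest: starting from the 29×6.5 cube (188.50 mm²), the 14×4.5 cube at (10.5, 10.5) misses the remaining region (no effect); the 13×7 cube at (6.5, 6.5) misses the remaining region (no effect) — area = 188.50 mm². At z = 17.76: the 29×6.5 cube contributes its full rectangle (area 188.50 mm²); the cube at (10.5, 10.5) is absent (z outside [1.5, 15.5]); the cube at (6.5, 6.5) (footprint 13×7) is included at this height (area 91.00 mm²); Subtracting the remaining from the first: starting from the 29×6.5 cube (188.50 mm²), the 13×7 cube at (6.5, 6.5) misses the remaining region (no effect) — area = 188.50 mm². Checking containment: the cross-section at z = 17.76 is a subset of the cross-section at z = 1.92.

entirely on top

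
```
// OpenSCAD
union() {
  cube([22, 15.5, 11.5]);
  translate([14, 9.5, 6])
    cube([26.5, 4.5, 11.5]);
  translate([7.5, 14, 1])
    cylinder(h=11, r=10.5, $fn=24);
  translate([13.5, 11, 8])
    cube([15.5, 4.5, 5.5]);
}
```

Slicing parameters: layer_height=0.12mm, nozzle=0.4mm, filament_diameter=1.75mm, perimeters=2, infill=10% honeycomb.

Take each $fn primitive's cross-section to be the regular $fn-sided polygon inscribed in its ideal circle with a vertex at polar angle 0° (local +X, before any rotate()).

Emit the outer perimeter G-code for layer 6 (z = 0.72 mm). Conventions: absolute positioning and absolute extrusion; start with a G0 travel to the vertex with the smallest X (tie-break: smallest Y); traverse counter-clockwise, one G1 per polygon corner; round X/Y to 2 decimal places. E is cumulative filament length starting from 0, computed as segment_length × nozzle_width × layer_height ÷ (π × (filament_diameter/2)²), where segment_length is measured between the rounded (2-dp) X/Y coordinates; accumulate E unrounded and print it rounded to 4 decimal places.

At z = 0.72 mm: the cube (footprint 22×15.5) is included at this height; the cube at (14, 9.5) is not intersected at this z (z outside [6, 17.5]); the cylinder at (7.5, 14) does not reach this height (z outside [1, 12]); the cube at (13.5, 11) does not reach this height (z outside [8, 13.5]); Merging all regions: only the 22×15.5 cube is present, so the union is just that shape — 1 connected region. The outline is a single polygon with 4 vertices. Extrusion per mm of travel: 0.4 × 0.12 / (π × 0.875²) = 0.019956. Accumulating E over each segment gives final E = 1.4967.

G0 X0.00 Y0.00 Z0.72
G1 X22.00 Y0.00 E0.4390
G1 X22.00 Y15.50 E0.7484
G1 X0.00 Y15.50 E1.1874
G1 X0.00 Y0.00 E1.4967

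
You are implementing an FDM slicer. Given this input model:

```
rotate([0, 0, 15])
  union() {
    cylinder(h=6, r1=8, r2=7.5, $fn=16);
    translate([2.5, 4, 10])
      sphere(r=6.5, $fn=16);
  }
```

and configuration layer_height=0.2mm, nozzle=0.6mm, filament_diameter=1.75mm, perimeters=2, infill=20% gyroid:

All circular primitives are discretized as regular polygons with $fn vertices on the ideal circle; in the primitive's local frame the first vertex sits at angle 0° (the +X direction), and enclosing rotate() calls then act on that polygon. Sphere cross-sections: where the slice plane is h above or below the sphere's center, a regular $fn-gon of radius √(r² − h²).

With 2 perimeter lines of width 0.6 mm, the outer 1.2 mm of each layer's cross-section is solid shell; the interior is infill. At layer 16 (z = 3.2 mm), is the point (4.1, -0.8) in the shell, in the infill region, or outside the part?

At z = 3.2 mm: the cone (r1=8→r2=7.5) has section circumradius 7.733 here — a regular 16-gon; the sphere at (2.5, 4) does not reach this height (|z−center|=6.800 > r=6.5); Combining (union): only the cone is present, so the union is just that shape — 1 connected region; (whole slice rotated 15° about Z — lengths, areas and connectivity unchanged). Overall, the cross-section is a single solid region. Undo the 15° rotation: the query point maps to (3.753, -1.834) in the un-rotated model frame. The nearest boundary edge runs (5.47, -5.47)→(7.14, -2.96); distance from the point to it = 3.45 mm. The point is inside the cross-section and 3.45 mm from the nearest boundary — more than the 1.2 mm shell width (2 × 0.6), so it's in the infill interior.

infill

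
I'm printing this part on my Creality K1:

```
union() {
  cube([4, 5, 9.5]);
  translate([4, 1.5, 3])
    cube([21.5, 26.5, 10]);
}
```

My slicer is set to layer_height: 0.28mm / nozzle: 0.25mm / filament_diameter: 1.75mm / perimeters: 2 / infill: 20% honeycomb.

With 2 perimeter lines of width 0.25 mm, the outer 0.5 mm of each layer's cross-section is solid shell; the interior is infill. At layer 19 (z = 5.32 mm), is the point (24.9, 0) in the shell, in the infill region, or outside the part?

outside

At z = 5.32 mm: the 4×5 cube contributes its full rectangle; the cube at (4, 1.5) is present — its section is the full 21.5×26.5 rectangle; Merging all regions: the 2 present regions share edge segments without overlapping in area, so areas simply add but the touching pieces fuse into one outline (the shared edge portions become interior and drop out of the boundary) — 1 connected region. Overall, the cross-section is a single solid region. The nearest boundary edge runs (25.50, 1.50)→(4.00, 1.50); distance from the point to it = 1.50 mm. The point is not inside any of the regions above, so it lies outside the cross-section (1.50 mm from the nearest boundary).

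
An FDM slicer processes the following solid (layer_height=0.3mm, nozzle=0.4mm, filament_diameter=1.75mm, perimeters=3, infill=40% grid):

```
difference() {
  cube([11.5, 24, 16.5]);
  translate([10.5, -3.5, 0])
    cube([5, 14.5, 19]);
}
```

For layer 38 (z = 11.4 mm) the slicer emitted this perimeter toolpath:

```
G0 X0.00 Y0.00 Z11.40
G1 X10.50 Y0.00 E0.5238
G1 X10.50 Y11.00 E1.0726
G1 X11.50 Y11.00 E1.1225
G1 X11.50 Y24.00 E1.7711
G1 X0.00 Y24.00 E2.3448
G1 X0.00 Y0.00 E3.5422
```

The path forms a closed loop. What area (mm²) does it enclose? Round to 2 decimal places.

265.00 mm²

Apply the shoelace formula to the sequence of (X, Y) vertices; enclosed area = 265.00 mm².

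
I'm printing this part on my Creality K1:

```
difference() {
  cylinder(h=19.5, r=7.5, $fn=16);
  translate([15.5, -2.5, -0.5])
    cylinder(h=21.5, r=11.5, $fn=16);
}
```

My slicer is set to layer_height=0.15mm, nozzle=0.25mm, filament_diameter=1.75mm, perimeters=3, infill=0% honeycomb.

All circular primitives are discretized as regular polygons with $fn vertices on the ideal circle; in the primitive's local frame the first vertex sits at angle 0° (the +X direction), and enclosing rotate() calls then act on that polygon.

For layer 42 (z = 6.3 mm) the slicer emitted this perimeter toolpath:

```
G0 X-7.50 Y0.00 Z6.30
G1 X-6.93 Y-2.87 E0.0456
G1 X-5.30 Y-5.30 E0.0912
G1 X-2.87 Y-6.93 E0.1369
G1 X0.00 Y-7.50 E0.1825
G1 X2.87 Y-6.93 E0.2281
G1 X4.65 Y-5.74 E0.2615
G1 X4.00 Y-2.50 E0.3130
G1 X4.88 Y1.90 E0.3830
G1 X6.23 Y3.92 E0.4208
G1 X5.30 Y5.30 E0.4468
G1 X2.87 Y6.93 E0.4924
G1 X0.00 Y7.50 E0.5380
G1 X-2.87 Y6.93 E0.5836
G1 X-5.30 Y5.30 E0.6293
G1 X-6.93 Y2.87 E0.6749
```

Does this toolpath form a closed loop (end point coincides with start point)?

no

Start point (G0): (-7.50, 0.00). End point (last G1): the path does not return to the start — open.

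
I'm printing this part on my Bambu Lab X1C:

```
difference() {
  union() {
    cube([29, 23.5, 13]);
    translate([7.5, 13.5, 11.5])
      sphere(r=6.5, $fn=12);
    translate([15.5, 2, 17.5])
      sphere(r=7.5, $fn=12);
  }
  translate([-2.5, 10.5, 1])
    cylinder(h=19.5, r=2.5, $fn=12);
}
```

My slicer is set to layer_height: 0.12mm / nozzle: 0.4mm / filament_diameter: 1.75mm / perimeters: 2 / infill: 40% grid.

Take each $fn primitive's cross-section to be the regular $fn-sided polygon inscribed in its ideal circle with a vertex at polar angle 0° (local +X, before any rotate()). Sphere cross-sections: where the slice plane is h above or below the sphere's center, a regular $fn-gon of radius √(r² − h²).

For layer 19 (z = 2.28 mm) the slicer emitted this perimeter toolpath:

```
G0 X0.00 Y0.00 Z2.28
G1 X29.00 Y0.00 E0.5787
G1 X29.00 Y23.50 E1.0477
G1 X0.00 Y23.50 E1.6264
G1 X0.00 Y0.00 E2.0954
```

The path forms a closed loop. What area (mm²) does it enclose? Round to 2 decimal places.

681.50 mm²

Apply the shoelace formula to the sequence of (X, Y) vertices; enclosed area = 681.50 mm².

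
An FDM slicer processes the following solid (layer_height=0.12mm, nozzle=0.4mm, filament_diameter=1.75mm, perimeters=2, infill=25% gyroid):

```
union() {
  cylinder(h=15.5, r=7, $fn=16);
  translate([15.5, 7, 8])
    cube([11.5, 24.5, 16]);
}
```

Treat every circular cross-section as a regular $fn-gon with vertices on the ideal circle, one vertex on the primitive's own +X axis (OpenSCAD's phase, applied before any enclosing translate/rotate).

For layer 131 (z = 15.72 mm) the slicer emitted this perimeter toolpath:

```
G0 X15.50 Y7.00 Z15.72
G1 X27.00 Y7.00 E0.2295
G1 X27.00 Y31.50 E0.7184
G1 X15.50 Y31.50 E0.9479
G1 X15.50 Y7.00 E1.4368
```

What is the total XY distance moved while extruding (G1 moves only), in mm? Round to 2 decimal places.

Sum the Euclidean lengths of each G1 segment: total = 72.00 mm.

72.00 mm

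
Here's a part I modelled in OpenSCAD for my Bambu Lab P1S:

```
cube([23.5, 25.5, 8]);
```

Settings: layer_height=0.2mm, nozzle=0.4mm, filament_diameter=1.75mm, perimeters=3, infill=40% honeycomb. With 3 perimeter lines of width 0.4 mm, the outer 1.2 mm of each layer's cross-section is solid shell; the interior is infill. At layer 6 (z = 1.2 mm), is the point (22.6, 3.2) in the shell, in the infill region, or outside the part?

At z = 1.2 mm: the 23.5×25.5 cube contributes its full rectangle. Overall, the cross-section is a single solid region. The nearest boundary edge runs (23.50, 0.00)→(23.50, 25.50); distance from the point to it = 0.90 mm. The point is inside the cross-section, 0.90 mm from the nearest boundary — within the 1.2 mm shell band (3 × 0.4).

shell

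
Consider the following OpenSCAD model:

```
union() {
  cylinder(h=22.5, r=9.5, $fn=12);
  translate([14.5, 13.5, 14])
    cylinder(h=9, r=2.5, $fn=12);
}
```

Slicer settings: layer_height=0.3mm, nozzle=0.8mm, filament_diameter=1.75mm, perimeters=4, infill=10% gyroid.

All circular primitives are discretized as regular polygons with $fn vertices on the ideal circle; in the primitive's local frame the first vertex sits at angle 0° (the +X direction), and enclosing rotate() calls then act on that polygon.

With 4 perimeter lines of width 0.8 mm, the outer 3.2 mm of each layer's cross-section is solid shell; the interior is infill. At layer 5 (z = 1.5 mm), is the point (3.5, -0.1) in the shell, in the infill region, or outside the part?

At z = 1.5 mm: the r=9.5 cylinder contributes a regular 12-gon of circumradius 9.5; the cylinder at (14.5, 13.5) is absent (z outside [14, 23]); Merging all regions: only the r=9.5 cylinder is present, so the union is just that shape — 1 connected region. Overall, the cross-section is a single solid region. The nearest boundary edge runs (8.23, -4.75)→(9.50, 0.00); distance from the point to it = 5.77 mm. The point is inside the cross-section and 5.77 mm from the nearest boundary — more than the 3.2 mm shell width (4 × 0.8), so it's in the infill interior.

infill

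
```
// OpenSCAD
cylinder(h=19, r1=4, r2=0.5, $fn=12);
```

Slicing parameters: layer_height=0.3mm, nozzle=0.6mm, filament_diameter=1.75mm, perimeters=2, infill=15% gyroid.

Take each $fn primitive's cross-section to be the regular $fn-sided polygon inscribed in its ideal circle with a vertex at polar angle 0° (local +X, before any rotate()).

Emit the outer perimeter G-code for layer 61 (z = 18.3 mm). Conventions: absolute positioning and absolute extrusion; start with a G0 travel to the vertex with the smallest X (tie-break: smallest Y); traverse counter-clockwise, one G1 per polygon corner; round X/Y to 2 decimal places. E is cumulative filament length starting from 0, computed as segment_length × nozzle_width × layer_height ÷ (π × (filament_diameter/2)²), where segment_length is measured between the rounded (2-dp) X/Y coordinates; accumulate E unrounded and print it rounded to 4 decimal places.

At z = 18.3 mm: the cone (r1=4→r2=0.5) has section circumradius 0.629 here — a regular 12-gon. The outline is a single polygon with 12 vertices. Extrusion per mm of travel: 0.6 × 0.3 / (π × 0.875²) = 0.074835. Accumulating E over each segment gives final E = 0.2906.

G0 X-0.63 Y0.00 Z18.30
G1 X-0.54 Y-0.31 E0.0242
G1 X-0.31 Y-0.54 E0.0485
G1 X0.00 Y-0.63 E0.0727
G1 X0.31 Y-0.54 E0.0968
G1 X0.54 Y-0.31 E0.1212
G1 X0.63 Y0.00 E0.1453
G1 X0.54 Y0.31 E0.1695
G1 X0.31 Y0.54 E0.1938
G1 X0.00 Y0.63 E0.2180
G1 X-0.31 Y0.54 E0.2421
G1 X-0.54 Y0.31 E0.2665
G1 X-0.63 Y0.00 E0.2906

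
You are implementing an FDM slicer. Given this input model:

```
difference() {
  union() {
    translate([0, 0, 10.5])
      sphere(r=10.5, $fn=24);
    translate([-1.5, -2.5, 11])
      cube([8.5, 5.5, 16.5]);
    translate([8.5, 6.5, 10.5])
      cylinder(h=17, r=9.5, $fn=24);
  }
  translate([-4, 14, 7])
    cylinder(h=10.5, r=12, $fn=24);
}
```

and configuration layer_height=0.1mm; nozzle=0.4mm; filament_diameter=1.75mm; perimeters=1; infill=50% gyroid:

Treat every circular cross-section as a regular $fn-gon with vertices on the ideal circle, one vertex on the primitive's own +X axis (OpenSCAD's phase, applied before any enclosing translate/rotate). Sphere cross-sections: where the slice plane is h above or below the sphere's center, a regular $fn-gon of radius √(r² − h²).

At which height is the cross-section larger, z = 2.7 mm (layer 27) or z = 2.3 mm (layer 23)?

Layer 27 (z = 2.7): the r=10.5 sphere contributes a regular 24-gon of circumradius √(10.5²−7.8²) = 7.029 (area = (24/2)·7.029²·sin(360°/24) = 153.46 mm²); the cube at (-1.5, -2.5) is not intersected at this z (z outside [11, 27.5]); the cylinder at (8.5, 6.5) does not reach this height (z outside [10.5, 27.5]); Combining (union): only the r=10.5 sphere is present, so the union is just that shape — area = 153.46 mm²; the cylinder at (-4, 14) does not reach this height (z outside [7, 17.5]); Taking the first minus the rest: none of the subtracted shapes is present at this height, so the result so far is unchanged — area = 153.46 mm². So its area = 153.46 mm². Layer 23 (z = 2.3): the r=10.5 sphere contributes a regular 24-gon of circumradius √(10.5²−8.2²) = 6.558 (area = (24/2)·6.558²·sin(360°/24) = 133.58 mm²); the cube at (-1.5, -2.5) is not intersected at this z (z outside [11, 27.5]); the cylinder at (8.5, 6.5) is absent (z outside [10.5, 27.5]); Merging all regions: only the r=10.5 sphere is present, so the union is just that shape — area = 133.58 mm²; the cylinder at (-4, 14) is not intersected at this z (z outside [7, 17.5]); After the difference (first − rest): none of the subtracted shapes is present at this height, so the result so far is unchanged — area = 133.58 mm². So its area = 133.58 mm². Layer 27 is larger (153.46 vs 133.58 mm²).

layer 27 (z = 2.7 mm)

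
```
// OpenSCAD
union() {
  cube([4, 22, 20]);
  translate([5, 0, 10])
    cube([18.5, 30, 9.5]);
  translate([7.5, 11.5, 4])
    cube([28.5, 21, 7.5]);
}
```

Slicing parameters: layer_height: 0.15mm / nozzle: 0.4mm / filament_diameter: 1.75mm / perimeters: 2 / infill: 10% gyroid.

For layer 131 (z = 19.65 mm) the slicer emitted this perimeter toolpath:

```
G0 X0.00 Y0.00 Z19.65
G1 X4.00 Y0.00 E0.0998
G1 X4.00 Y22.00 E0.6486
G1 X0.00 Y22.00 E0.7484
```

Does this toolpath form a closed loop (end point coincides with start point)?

Start point (G0): (0.00, 0.00). End point (last G1): the path does not return to the start — open.

no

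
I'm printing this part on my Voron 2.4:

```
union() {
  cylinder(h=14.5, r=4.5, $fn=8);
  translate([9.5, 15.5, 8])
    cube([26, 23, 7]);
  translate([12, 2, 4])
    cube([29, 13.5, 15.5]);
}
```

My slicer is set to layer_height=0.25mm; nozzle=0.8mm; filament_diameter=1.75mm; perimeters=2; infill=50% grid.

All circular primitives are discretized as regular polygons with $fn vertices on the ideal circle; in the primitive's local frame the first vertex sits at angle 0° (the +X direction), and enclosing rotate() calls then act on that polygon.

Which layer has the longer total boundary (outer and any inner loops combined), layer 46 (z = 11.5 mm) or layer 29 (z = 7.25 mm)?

Layer 46 (z = 11.5): the r=4.5 cylinder gives a regular 8-gon of circumradius 4.5 (constant along its height) (perimeter = 2·8·4.500·sin(180°/8) = 27.55 mm); the cube at (9.5, 15.5) (footprint 26×23) is included at this height (perimeter 98.00 mm); the cube at (12, 2) (footprint 29×13.5) is included at this height (perimeter 85.00 mm); Merging all regions: the 3 present regions share edge segments without overlapping in area, so areas simply add but the touching pieces fuse into one outline (the shared edge portions become interior and drop out of the boundary) — boundary = 163.55 mm. So its perimeter = 163.55 mm. Layer 29 (z = 7.25): the r=4.5 cylinder gives a regular 8-gon of circumradius 4.5 (constant along its height) (perimeter = 2·8·4.500·sin(180°/8) = 27.55 mm); the cube at (9.5, 15.5) is absent (z outside [8, 15]); the 29×13.5 cube at (12, 2) contributes its full rectangle (perimeter 85.00 mm); Merging all regions: the 2 present regions are separate (no shared area or edge), so areas and boundary lengths simply add and each stays a separate island — boundary = 112.55 mm. So its perimeter = 112.55 mm. Layer 46 is larger (163.55 vs 112.55 mm).

layer 46 (z = 11.5 mm)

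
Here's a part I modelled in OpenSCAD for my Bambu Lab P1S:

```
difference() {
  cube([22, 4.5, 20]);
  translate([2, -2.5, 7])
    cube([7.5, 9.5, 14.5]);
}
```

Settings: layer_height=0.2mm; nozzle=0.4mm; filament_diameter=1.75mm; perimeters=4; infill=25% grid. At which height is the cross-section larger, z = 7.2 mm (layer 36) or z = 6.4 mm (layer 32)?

layer 32 (z = 6.4 mm)

Layer 36 (z = 7.2): the cube is present — its section is the full 22×4.5 rectangle (area 99.00 mm²); the 7.5×9.5 cube at (2, -2.5) contributes its full rectangle (area 71.25 mm²); After the difference (first − rest): starting from the 22×4.5 cube (99.00 mm²), the 7.5×9.5 cube at (2, -2.5) partially overlaps it — only the 33.75 mm² overlap (of its 71.25 mm²) is removed, clipping the outline — area = 65.25 mm². So its area = 65.25 mm². Layer 32 (z = 6.4): the 22×4.5 cube contributes its full rectangle (area 99.00 mm²); the cube at (2, -2.5) is not intersected at this z (z outside [7, 21.5]); After the difference (first − rest): none of the subtracted shapes is present at this height, so the 22×4.5 cube is unchanged — area = 99.00 mm². So its area = 99.00 mm². Layer 32 is larger (99.00 vs 65.25 mm²).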